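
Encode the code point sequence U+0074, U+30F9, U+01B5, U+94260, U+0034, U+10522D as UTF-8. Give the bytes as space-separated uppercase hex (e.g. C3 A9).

74 E3 83 B9 C6 B5 F2 94 89 A0 34 F4 85 88 AD

U+0074: 1-byte form → 74.
U+30F9: 3-byte form → E3 83 B9.
U+01B5: 2-byte form → C6 B5.
U+94260: 4-byte form → F2 94 89 A0.
U+0034: 1-byte form → 34.
U+10522D: 4-byte form → F4 85 88 AD.
Concatenated (15 bytes): 74 E3 83 B9 C6 B5 F2 94 89 A0 34 F4 85 88 AD.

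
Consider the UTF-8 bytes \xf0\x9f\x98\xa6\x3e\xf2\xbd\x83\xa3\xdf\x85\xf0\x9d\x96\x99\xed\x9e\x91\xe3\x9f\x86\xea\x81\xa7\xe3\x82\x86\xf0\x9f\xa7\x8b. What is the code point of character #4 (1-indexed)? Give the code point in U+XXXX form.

Offset 0: leading byte 0xF0 = 11110000 → 4-byte char #1 = F0 9F 98 A6.
Offset 4: leading byte 0x3E = 00111110 → 1-byte char #2 = 3E.
Offset 5: leading byte 0xF2 = 11110010 → 4-byte char #3 = F2 BD 83 A3.
Offset 9: leading byte 0xDF = 11011111 → 2-byte char #4 = DF 85.
Leading byte 0xDF = 11011111 matches 110xxxxx → 2-byte sequence.
Byte 1: 0xDF = 11011111, payload 11111 (5 bits).
Byte 2: 0x85 = 10000101 (10xxxxxx ✓), payload 000101.
Concatenate: 11111000101 = 0x7C5 (11 bits → U+07C5).

U+07C5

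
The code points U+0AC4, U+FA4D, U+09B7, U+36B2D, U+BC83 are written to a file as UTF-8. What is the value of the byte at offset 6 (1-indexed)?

0x8D

1-indexed offset 6 is 0-indexed offset 5.
U+0AC4 → 3-byte form E0 AB 84 at offsets 0–2.
U+FA4D → 3-byte form EF A9 8D at offsets 3–5.
Offset 5 falls in char 2's range; it's byte 3 of EF A9 8D = 0x8D.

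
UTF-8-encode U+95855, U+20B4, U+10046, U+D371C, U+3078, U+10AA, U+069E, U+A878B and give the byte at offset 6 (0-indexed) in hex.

U+95855 → 4-byte form F2 95 A1 95 at offsets 0–3.
U+20B4 → 3-byte form E2 82 B4 at offsets 4–6.
Offset 6 falls in char 2's range; it's byte 3 of E2 82 B4 = 0xB4.

0xB4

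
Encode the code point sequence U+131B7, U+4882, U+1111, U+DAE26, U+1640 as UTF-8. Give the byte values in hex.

U+131B7: 4-byte form → F0 93 86 B7.
U+4882: 3-byte form → E4 A2 82.
U+1111: 3-byte form → E1 84 91.
U+DAE26: 4-byte form → F3 9A B8 A6.
U+1640: 3-byte form → E1 99 80.
Concatenated (17 bytes): F0 93 86 B7 E4 A2 82 E1 84 91 F3 9A B8 A6 E1 99 80.

F0 93 86 B7 E4 A2 82 E1 84 91 F3 9A B8 A6 E1 99 80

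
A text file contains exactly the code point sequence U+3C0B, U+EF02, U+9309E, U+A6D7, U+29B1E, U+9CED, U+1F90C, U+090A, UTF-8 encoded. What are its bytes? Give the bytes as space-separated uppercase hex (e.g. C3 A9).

U+3C0B: 3-byte form → E3 B0 8B.
U+EF02: 3-byte form → EE BC 82.
U+9309E: 4-byte form → F2 93 82 9E.
U+A6D7: 3-byte form → EA 9B 97.
U+29B1E: 4-byte form → F0 A9 AC 9E.
U+9CED: 3-byte form → E9 B3 AD.
U+1F90C: 4-byte form → F0 9F A4 8C.
U+090A: 3-byte form → E0 A4 8A.
Concatenated (27 bytes): E3 B0 8B EE BC 82 F2 93 82 9E EA 9B 97 F0 A9 AC 9E E9 B3 AD F0 9F A4 8C E0 A4 8A.

E3 B0 8B EE BC 82 F2 93 82 9E EA 9B 97 F0 A9 AC 9E E9 B3 AD F0 9F A4 8C E0 A4 8A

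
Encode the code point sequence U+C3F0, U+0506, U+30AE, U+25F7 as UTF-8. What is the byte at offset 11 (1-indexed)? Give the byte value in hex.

1-indexed offset 11 is 0-indexed offset 10.
U+C3F0 → 3-byte form EC 8F B0 at offsets 0–2.
U+0506 → 2-byte form D4 86 at offsets 3–4.
U+30AE → 3-byte form E3 82 AE at offsets 5–7.
U+25F7 → 3-byte form E2 97 B7 at offsets 8–10.
Offset 10 falls in char 4's range; it's byte 3 of E2 97 B7 = 0xB7.

0xB7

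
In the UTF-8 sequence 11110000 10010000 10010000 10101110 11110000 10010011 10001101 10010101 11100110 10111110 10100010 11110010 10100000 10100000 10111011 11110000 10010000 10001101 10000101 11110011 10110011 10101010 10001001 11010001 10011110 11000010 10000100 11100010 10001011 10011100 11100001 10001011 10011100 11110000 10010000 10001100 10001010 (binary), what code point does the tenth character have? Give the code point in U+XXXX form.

Offset 0: leading byte 0xF0 = 11110000 → 4-byte char #1 = F0 90 90 AE.
Offset 4: leading byte 0xF0 = 11110000 → 4-byte char #2 = F0 93 8D 95.
Offset 8: leading byte 0xE6 = 11100110 → 3-byte char #3 = E6 BE A2.
Offset 11: leading byte 0xF2 = 11110010 → 4-byte char #4 = F2 A0 A0 BB.
Offset 15: leading byte 0xF0 = 11110000 → 4-byte char #5 = F0 90 8D 85.
Offset 19: leading byte 0xF3 = 11110011 → 4-byte char #6 = F3 B3 AA 89.
Offset 23: leading byte 0xD1 = 11010001 → 2-byte char #7 = D1 9E.
Offset 25: leading byte 0xC2 = 11000010 → 2-byte char #8 = C2 84.
Offset 27: leading byte 0xE2 = 11100010 → 3-byte char #9 = E2 8B 9C.
Offset 30: leading byte 0xE1 = 11100001 → 3-byte char #10 = E1 8B 9C.
Leading byte 0xE1 = 11100001 matches 1110xxxx → 3-byte sequence.
Byte 1: 0xE1 = 11100001, payload 0001 (4 bits).
Byte 2: 0x8B = 10001011 (10xxxxxx ✓), payload 001011.
Byte 3: 0x9C = 10011100 (10xxxxxx ✓), payload 011100.
Concatenate: 0001001011011100 = 0x12DC (16 bits → U+12DC).

U+12DC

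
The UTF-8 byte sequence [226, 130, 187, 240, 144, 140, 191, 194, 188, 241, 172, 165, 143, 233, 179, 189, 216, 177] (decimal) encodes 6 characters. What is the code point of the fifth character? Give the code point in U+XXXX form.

Offset 0: leading byte 0xE2 = 11100010 → 3-byte char #1 = E2 82 BB.
Offset 3: leading byte 0xF0 = 11110000 → 4-byte char #2 = F0 90 8C BF.
Offset 7: leading byte 0xC2 = 11000010 → 2-byte char #3 = C2 BC.
Offset 9: leading byte 0xF1 = 11110001 → 4-byte char #4 = F1 AC A5 8F.
Offset 13: leading byte 0xE9 = 11101001 → 3-byte char #5 = E9 B3 BD.
Leading byte 0xE9 = 11101001 matches 1110xxxx → 3-byte sequence.
Byte 1: 0xE9 = 11101001, payload 1001 (4 bits).
Byte 2: 0xB3 = 10110011 (10xxxxxx ✓), payload 110011.
Byte 3: 0xBD = 10111101 (10xxxxxx ✓), payload 111101.
Concatenate: 1001110011111101 = 0x9CFD (16 bits → U+9CFD).

U+9CFD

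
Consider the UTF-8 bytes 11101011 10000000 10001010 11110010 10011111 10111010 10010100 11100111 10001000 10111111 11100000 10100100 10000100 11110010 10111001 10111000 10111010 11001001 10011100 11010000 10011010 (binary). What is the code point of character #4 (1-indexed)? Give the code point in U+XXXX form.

U+0904

Offset 0: leading byte 0xEB = 11101011 → 3-byte char #1 = EB 80 8A.
Offset 3: leading byte 0xF2 = 11110010 → 4-byte char #2 = F2 9F BA 94.
Offset 7: leading byte 0xE7 = 11100111 → 3-byte char #3 = E7 88 BF.
Offset 10: leading byte 0xE0 = 11100000 → 3-byte char #4 = E0 A4 84.
Leading byte 0xE0 = 11100000 matches 1110xxxx → 3-byte sequence.
Byte 1: 0xE0 = 11100000, payload 0000 (4 bits).
Byte 2: 0xA4 = 10100100 (10xxxxxx ✓), payload 100100.
Byte 3: 0x84 = 10000100 (10xxxxxx ✓), payload 000100.
Concatenate: 0000100100000100 = 0x904 (16 bits → U+0904).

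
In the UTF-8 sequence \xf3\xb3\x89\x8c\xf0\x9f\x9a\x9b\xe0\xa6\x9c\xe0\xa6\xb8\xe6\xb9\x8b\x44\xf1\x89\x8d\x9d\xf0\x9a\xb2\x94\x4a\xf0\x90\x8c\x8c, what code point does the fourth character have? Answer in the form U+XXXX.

U+09B8

Offset 0: leading byte 0xF3 = 11110011 → 4-byte char #1 = F3 B3 89 8C.
Offset 4: leading byte 0xF0 = 11110000 → 4-byte char #2 = F0 9F 9A 9B.
Offset 8: leading byte 0xE0 = 11100000 → 3-byte char #3 = E0 A6 9C.
Offset 11: leading byte 0xE0 = 11100000 → 3-byte char #4 = E0 A6 B8.
Leading byte 0xE0 = 11100000 matches 1110xxxx → 3-byte sequence.
Byte 1: 0xE0 = 11100000, payload 0000 (4 bits).
Byte 2: 0xA6 = 10100110 (10xxxxxx ✓), payload 100110.
Byte 3: 0xB8 = 10111000 (10xxxxxx ✓), payload 111000.
Concatenate: 0000100110111000 = 0x9B8 (16 bits → U+09B8).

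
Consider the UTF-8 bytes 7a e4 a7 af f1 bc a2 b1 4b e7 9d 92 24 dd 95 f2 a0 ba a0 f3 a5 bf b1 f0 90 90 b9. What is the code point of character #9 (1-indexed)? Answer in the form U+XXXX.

Offset 0: leading byte 0x7A = 01111010 → 1-byte char #1 = 7A.
Offset 1: leading byte 0xE4 = 11100100 → 3-byte char #2 = E4 A7 AF.
Offset 4: leading byte 0xF1 = 11110001 → 4-byte char #3 = F1 BC A2 B1.
Offset 8: leading byte 0x4B = 01001011 → 1-byte char #4 = 4B.
Offset 9: leading byte 0xE7 = 11100111 → 3-byte char #5 = E7 9D 92.
Offset 12: leading byte 0x24 = 00100100 → 1-byte char #6 = 24.
Offset 13: leading byte 0xDD = 11011101 → 2-byte char #7 = DD 95.
Offset 15: leading byte 0xF2 = 11110010 → 4-byte char #8 = F2 A0 BA A0.
Offset 19: leading byte 0xF3 = 11110011 → 4-byte char #9 = F3 A5 BF B1.
Leading byte 0xF3 = 11110011 matches 11110xxx → 4-byte sequence.
Byte 1: 0xF3 = 11110011, payload 011 (3 bits).
Byte 2: 0xA5 = 10100101 (10xxxxxx ✓), payload 100101.
Byte 3: 0xBF = 10111111 (10xxxxxx ✓), payload 111111.
Byte 4: 0xB1 = 10110001 (10xxxxxx ✓), payload 110001.
Concatenate: 011100101111111110001 = 0xE5FF1 (21 bits → U+E5FF1).

U+E5FF1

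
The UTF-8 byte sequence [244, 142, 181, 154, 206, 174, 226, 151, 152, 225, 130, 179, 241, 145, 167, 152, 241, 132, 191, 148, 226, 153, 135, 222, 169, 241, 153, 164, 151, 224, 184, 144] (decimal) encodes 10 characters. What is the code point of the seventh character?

U+2647

Offset 0: leading byte 0xF4 = 11110100 → 4-byte char #1 = F4 8E B5 9A.
Offset 4: leading byte 0xCE = 11001110 → 2-byte char #2 = CE AE.
Offset 6: leading byte 0xE2 = 11100010 → 3-byte char #3 = E2 97 98.
Offset 9: leading byte 0xE1 = 11100001 → 3-byte char #4 = E1 82 B3.
Offset 12: leading byte 0xF1 = 11110001 → 4-byte char #5 = F1 91 A7 98.
Offset 16: leading byte 0xF1 = 11110001 → 4-byte char #6 = F1 84 BF 94.
Offset 20: leading byte 0xE2 = 11100010 → 3-byte char #7 = E2 99 87.
Leading byte 0xE2 = 11100010 matches 1110xxxx → 3-byte sequence.
Byte 1: 0xE2 = 11100010, payload 0010 (4 bits).
Byte 2: 0x99 = 10011001 (10xxxxxx ✓), payload 011001.
Byte 3: 0x87 = 10000111 (10xxxxxx ✓), payload 000111.
Concatenate: 0010011001000111 = 0x2647 (16 bits → U+2647).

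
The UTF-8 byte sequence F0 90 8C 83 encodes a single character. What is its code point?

Leading byte 0xF0 = 11110000 matches 11110xxx → 4-byte sequence.
Byte 1: 0xF0 = 11110000, payload 000 (3 bits).
Byte 2: 0x90 = 10010000 (10xxxxxx ✓), payload 010000.
Byte 3: 0x8C = 10001100 (10xxxxxx ✓), payload 001100.
Byte 4: 0x83 = 10000011 (10xxxxxx ✓), payload 000011.
Concatenate: 000010000001100000011 = 0x10303 (21 bits → U+10303).

U+10303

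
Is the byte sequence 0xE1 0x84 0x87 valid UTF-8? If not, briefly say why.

Leading byte 0xE1 = 11100001 → 3-byte form.
Continuation bytes 0x84=10000100, 0x87=10000111 all match 10xxxxxx.
Decoded value 0x1107 is ≥ 0x800 (shortest form) and not a surrogate.

valid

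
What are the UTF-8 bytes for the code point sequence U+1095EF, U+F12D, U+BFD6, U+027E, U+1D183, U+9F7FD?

F4 89 97 AF EF 84 AD EB BF 96 C9 BE F0 9D 86 83 F2 9F 9F BD

U+1095EF: 4-byte form → F4 89 97 AF.
U+F12D: 3-byte form → EF 84 AD.
U+BFD6: 3-byte form → EB BF 96.
U+027E: 2-byte form → C9 BE.
U+1D183: 4-byte form → F0 9D 86 83.
U+9F7FD: 4-byte form → F2 9F 9F BD.
Concatenated (20 bytes): F4 89 97 AF EF 84 AD EB BF 96 C9 BE F0 9D 86 83 F2 9F 9F BD.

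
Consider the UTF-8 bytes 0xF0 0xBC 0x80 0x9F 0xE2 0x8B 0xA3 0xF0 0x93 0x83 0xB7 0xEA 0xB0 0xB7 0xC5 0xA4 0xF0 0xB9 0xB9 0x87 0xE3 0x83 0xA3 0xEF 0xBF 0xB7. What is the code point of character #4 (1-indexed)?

Offset 0: leading byte 0xF0 = 11110000 → 4-byte char #1 = F0 BC 80 9F.
Offset 4: leading byte 0xE2 = 11100010 → 3-byte char #2 = E2 8B A3.
Offset 7: leading byte 0xF0 = 11110000 → 4-byte char #3 = F0 93 83 B7.
Offset 11: leading byte 0xEA = 11101010 → 3-byte char #4 = EA B0 B7.
Leading byte 0xEA = 11101010 matches 1110xxxx → 3-byte sequence.
Byte 1: 0xEA = 11101010, payload 1010 (4 bits).
Byte 2: 0xB0 = 10110000 (10xxxxxx ✓), payload 110000.
Byte 3: 0xB7 = 10110111 (10xxxxxx ✓), payload 110111.
Concatenate: 1010110000110111 = 0xAC37 (16 bits → U+AC37).

U+AC37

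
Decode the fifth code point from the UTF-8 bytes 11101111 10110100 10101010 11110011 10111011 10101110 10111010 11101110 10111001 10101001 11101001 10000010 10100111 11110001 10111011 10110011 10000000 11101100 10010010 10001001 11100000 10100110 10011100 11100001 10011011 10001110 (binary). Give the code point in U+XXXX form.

U+7BCC0

Offset 0: leading byte 0xEF = 11101111 → 3-byte char #1 = EF B4 AA.
Offset 3: leading byte 0xF3 = 11110011 → 4-byte char #2 = F3 BB AE BA.
Offset 7: leading byte 0xEE = 11101110 → 3-byte char #3 = EE B9 A9.
Offset 10: leading byte 0xE9 = 11101001 → 3-byte char #4 = E9 82 A7.
Offset 13: leading byte 0xF1 = 11110001 → 4-byte char #5 = F1 BB B3 80.
Leading byte 0xF1 = 11110001 matches 11110xxx → 4-byte sequence.
Byte 1: 0xF1 = 11110001, payload 001 (3 bits).
Byte 2: 0xBB = 10111011 (10xxxxxx ✓), payload 111011.
Byte 3: 0xB3 = 10110011 (10xxxxxx ✓), payload 110011.
Byte 4: 0x80 = 10000000 (10xxxxxx ✓), payload 000000.
Concatenate: 001111011110011000000 = 0x7BCC0 (21 bits → U+7BCC0).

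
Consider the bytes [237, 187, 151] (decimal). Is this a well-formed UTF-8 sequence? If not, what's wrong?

Structurally a 3-byte sequence; payload = 0xDED7.
But 0xDED7 is in U+D800–U+DFFF, the surrogate range. Surrogates are not Unicode scalar values and are forbidden in UTF-8.

invalid (encodes a surrogate (U+D800–U+DFFF))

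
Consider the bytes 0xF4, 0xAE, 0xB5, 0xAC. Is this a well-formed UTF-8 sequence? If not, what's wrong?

invalid (encodes a value above U+10FFFF)

Leading byte 0xF4 = 11110100 → 4-byte form.
Payload = 0x12ED6C, which exceeds U+10FFFF, the maximum Unicode code point. (Leading bytes F5–FF, or F4 followed by ≥ 0x90, are invalid.)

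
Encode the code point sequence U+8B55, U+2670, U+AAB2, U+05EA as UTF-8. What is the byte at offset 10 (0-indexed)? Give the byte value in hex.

0xAA

U+8B55 → 3-byte form E8 AD 95 at offsets 0–2.
U+2670 → 3-byte form E2 99 B0 at offsets 3–5.
U+AAB2 → 3-byte form EA AA B2 at offsets 6–8.
U+05EA → 2-byte form D7 AA at offsets 9–10.
Offset 10 falls in char 4's range; it's byte 2 of D7 AA = 0xAA.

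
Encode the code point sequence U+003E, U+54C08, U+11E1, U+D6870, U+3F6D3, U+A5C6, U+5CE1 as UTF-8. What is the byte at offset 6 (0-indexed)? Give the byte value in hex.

U+003E → 1-byte form 3E at offsets 0–0.
U+54C08 → 4-byte form F1 94 B0 88 at offsets 1–4.
U+11E1 → 3-byte form E1 87 A1 at offsets 5–7.
Offset 6 falls in char 3's range; it's byte 2 of E1 87 A1 = 0x87.

0x87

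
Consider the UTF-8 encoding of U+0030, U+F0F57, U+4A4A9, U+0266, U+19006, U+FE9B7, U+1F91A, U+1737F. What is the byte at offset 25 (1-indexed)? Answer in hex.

1-indexed offset 25 is 0-indexed offset 24.
U+0030 → 1-byte form 30 at offsets 0–0.
U+F0F57 → 4-byte form F3 B0 BD 97 at offsets 1–4.
U+4A4A9 → 4-byte form F1 8A 92 A9 at offsets 5–8.
U+0266 → 2-byte form C9 A6 at offsets 9–10.
U+19006 → 4-byte form F0 99 80 86 at offsets 11–14.
U+FE9B7 → 4-byte form F3 BE A6 B7 at offsets 15–18.
U+1F91A → 4-byte form F0 9F A4 9A at offsets 19–22.
U+1737F → 4-byte form F0 97 8D BF at offsets 23–26.
Offset 24 falls in char 8's range; it's byte 2 of F0 97 8D BF = 0x97.

0x97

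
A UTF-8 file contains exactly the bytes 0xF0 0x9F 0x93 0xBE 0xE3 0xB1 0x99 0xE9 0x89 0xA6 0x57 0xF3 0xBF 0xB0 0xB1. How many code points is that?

Byte at offset 0: 0xF0 = 11110000 → 4-byte char (#1). Advance 4.
Byte at offset 4: 0xE3 = 11100011 → 3-byte char (#2). Advance 3.
Byte at offset 7: 0xE9 = 11101001 → 3-byte char (#3). Advance 3.
Byte at offset 10: 0x57 = 01010111 → 1-byte char (#4). Advance 1.
Byte at offset 11: 0xF3 = 11110011 → 4-byte char (#5). Advance 4.
Reached end at offset 15 after 5 code points.

5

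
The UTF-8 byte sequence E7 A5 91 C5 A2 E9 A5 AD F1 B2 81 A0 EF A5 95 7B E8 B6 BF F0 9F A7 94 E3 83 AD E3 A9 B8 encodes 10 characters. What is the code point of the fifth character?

Offset 0: leading byte 0xE7 = 11100111 → 3-byte char #1 = E7 A5 91.
Offset 3: leading byte 0xC5 = 11000101 → 2-byte char #2 = C5 A2.
Offset 5: leading byte 0xE9 = 11101001 → 3-byte char #3 = E9 A5 AD.
Offset 8: leading byte 0xF1 = 11110001 → 4-byte char #4 = F1 B2 81 A0.
Offset 12: leading byte 0xEF = 11101111 → 3-byte char #5 = EF A5 95.
Leading byte 0xEF = 11101111 matches 1110xxxx → 3-byte sequence.
Byte 1: 0xEF = 11101111, payload 1111 (4 bits).
Byte 2: 0xA5 = 10100101 (10xxxxxx ✓), payload 100101.
Byte 3: 0x95 = 10010101 (10xxxxxx ✓), payload 010101.
Concatenate: 1111100101010101 = 0xF955 (16 bits → U+F955).

U+F955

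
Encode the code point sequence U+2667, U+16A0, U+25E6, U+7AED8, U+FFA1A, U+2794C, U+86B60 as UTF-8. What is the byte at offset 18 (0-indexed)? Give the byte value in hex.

U+2667 → 3-byte form E2 99 A7 at offsets 0–2.
U+16A0 → 3-byte form E1 9A A0 at offsets 3–5.
U+25E6 → 3-byte form E2 97 A6 at offsets 6–8.
U+7AED8 → 4-byte form F1 BA BB 98 at offsets 9–12.
U+FFA1A → 4-byte form F3 BF A8 9A at offsets 13–16.
U+2794C → 4-byte form F0 A7 A5 8C at offsets 17–20.
Offset 18 falls in char 6's range; it's byte 2 of F0 A7 A5 8C = 0xA7.

0xA7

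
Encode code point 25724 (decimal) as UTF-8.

U+647C = 0x647C = 25724 decimal. In range U+0800–U+FFFF → 3-byte form: 1110xxxx 10xxxxxx 10xxxxxx.
Binary (16 bits): 0110010001111100.
Split 4+6+6: 0110 | 010001 | 111100.
Byte 1: 11100110 = 0xE6.
Byte 2: 10010001 = 0x91.
Byte 3: 10111100 = 0xBC.

E6 91 BC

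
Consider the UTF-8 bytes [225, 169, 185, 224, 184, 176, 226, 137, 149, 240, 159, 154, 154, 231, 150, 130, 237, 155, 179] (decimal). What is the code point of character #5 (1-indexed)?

Offset 0: leading byte 0xE1 = 11100001 → 3-byte char #1 = E1 A9 B9.
Offset 3: leading byte 0xE0 = 11100000 → 3-byte char #2 = E0 B8 B0.
Offset 6: leading byte 0xE2 = 11100010 → 3-byte char #3 = E2 89 95.
Offset 9: leading byte 0xF0 = 11110000 → 4-byte char #4 = F0 9F 9A 9A.
Offset 13: leading byte 0xE7 = 11100111 → 3-byte char #5 = E7 96 82.
Leading byte 0xE7 = 11100111 matches 1110xxxx → 3-byte sequence.
Byte 1: 0xE7 = 11100111, payload 0111 (4 bits).
Byte 2: 0x96 = 10010110 (10xxxxxx ✓), payload 010110.
Byte 3: 0x82 = 10000010 (10xxxxxx ✓), payload 000010.
Concatenate: 0111010110000010 = 0x7582 (16 bits → U+7582).

U+7582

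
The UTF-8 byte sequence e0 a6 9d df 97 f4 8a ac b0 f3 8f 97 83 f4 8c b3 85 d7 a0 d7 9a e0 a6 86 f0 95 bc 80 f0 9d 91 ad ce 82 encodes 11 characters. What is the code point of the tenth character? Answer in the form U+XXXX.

U+1D46D

Offset 0: leading byte 0xE0 = 11100000 → 3-byte char #1 = E0 A6 9D.
Offset 3: leading byte 0xDF = 11011111 → 2-byte char #2 = DF 97.
Offset 5: leading byte 0xF4 = 11110100 → 4-byte char #3 = F4 8A AC B0.
Offset 9: leading byte 0xF3 = 11110011 → 4-byte char #4 = F3 8F 97 83.
Offset 13: leading byte 0xF4 = 11110100 → 4-byte char #5 = F4 8C B3 85.
Offset 17: leading byte 0xD7 = 11010111 → 2-byte char #6 = D7 A0.
Offset 19: leading byte 0xD7 = 11010111 → 2-byte char #7 = D7 9A.
Offset 21: leading byte 0xE0 = 11100000 → 3-byte char #8 = E0 A6 86.
Offset 24: leading byte 0xF0 = 11110000 → 4-byte char #9 = F0 95 BC 80.
Offset 28: leading byte 0xF0 = 11110000 → 4-byte char #10 = F0 9D 91 AD.
Leading byte 0xF0 = 11110000 matches 11110xxx → 4-byte sequence.
Byte 1: 0xF0 = 11110000, payload 000 (3 bits).
Byte 2: 0x9D = 10011101 (10xxxxxx ✓), payload 011101.
Byte 3: 0x91 = 10010001 (10xxxxxx ✓), payload 010001.
Byte 4: 0xAD = 10101101 (10xxxxxx ✓), payload 101101.
Concatenate: 000011101010001101101 = 0x1D46D (21 bits → U+1D46D).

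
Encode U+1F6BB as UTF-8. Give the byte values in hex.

F0 9F 9A BB

U+1F6BB = 0x1F6BB = 128699 decimal. In range U+10000–U+10FFFF → 4-byte form: 11110xxx 10xxxxxx 10xxxxxx 10xxxxxx.
Binary (21 bits): 000011111011010111011.
Split 3+6+6+6: 000 | 011111 | 011010 | 111011.
Byte 1: 11110000 = 0xF0.
Byte 2: 10011111 = 0x9F.
Byte 3: 10011010 = 0x9A.
Byte 4: 10111011 = 0xBB.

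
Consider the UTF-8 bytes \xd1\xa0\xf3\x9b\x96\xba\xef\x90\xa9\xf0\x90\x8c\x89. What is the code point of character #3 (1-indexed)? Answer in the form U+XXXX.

Offset 0: leading byte 0xD1 = 11010001 → 2-byte char #1 = D1 A0.
Offset 2: leading byte 0xF3 = 11110011 → 4-byte char #2 = F3 9B 96 BA.
Offset 6: leading byte 0xEF = 11101111 → 3-byte char #3 = EF 90 A9.
Leading byte 0xEF = 11101111 matches 1110xxxx → 3-byte sequence.
Byte 1: 0xEF = 11101111, payload 1111 (4 bits).
Byte 2: 0x90 = 10010000 (10xxxxxx ✓), payload 010000.
Byte 3: 0xA9 = 10101001 (10xxxxxx ✓), payload 101001.
Concatenate: 1111010000101001 = 0xF429 (16 bits → U+F429).

U+F429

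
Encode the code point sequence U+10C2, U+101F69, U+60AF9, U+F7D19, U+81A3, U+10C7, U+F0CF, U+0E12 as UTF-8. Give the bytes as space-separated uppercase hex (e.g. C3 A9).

U+10C2: 3-byte form → E1 83 82.
U+101F69: 4-byte form → F4 81 BD A9.
U+60AF9: 4-byte form → F1 A0 AB B9.
U+F7D19: 4-byte form → F3 B7 B4 99.
U+81A3: 3-byte form → E8 86 A3.
U+10C7: 3-byte form → E1 83 87.
U+F0CF: 3-byte form → EF 83 8F.
U+0E12: 3-byte form → E0 B8 92.
Concatenated (27 bytes): E1 83 82 F4 81 BD A9 F1 A0 AB B9 F3 B7 B4 99 E8 86 A3 E1 83 87 EF 83 8F E0 B8 92.

E1 83 82 F4 81 BD A9 F1 A0 AB B9 F3 B7 B4 99 E8 86 A3 E1 83 87 EF 83 8F E0 B8 92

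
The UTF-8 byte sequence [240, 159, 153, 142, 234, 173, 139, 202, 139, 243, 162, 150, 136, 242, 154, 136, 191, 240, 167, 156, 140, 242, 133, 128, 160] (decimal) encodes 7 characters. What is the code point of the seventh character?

U+85020

Offset 0: leading byte 0xF0 = 11110000 → 4-byte char #1 = F0 9F 99 8E.
Offset 4: leading byte 0xEA = 11101010 → 3-byte char #2 = EA AD 8B.
Offset 7: leading byte 0xCA = 11001010 → 2-byte char #3 = CA 8B.
Offset 9: leading byte 0xF3 = 11110011 → 4-byte char #4 = F3 A2 96 88.
Offset 13: leading byte 0xF2 = 11110010 → 4-byte char #5 = F2 9A 88 BF.
Offset 17: leading byte 0xF0 = 11110000 → 4-byte char #6 = F0 A7 9C 8C.
Offset 21: leading byte 0xF2 = 11110010 → 4-byte char #7 = F2 85 80 A0.
Leading byte 0xF2 = 11110010 matches 11110xxx → 4-byte sequence.
Byte 1: 0xF2 = 11110010, payload 010 (3 bits).
Byte 2: 0x85 = 10000101 (10xxxxxx ✓), payload 000101.
Byte 3: 0x80 = 10000000 (10xxxxxx ✓), payload 000000.
Byte 4: 0xA0 = 10100000 (10xxxxxx ✓), payload 100000.
Concatenate: 010000101000000100000 = 0x85020 (21 bits → U+85020).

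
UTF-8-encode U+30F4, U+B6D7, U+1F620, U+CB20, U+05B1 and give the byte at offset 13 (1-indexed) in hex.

0xA0

1-indexed offset 13 is 0-indexed offset 12.
U+30F4 → 3-byte form E3 83 B4 at offsets 0–2.
U+B6D7 → 3-byte form EB 9B 97 at offsets 3–5.
U+1F620 → 4-byte form F0 9F 98 A0 at offsets 6–9.
U+CB20 → 3-byte form EC AC A0 at offsets 10–12.
Offset 12 falls in char 4's range; it's byte 3 of EC AC A0 = 0xA0.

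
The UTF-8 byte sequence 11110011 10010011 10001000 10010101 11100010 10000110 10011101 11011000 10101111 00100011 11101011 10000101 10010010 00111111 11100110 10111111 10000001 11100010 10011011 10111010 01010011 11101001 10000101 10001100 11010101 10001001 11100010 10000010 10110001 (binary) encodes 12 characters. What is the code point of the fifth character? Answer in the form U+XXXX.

Offset 0: leading byte 0xF3 = 11110011 → 4-byte char #1 = F3 93 88 95.
Offset 4: leading byte 0xE2 = 11100010 → 3-byte char #2 = E2 86 9D.
Offset 7: leading byte 0xD8 = 11011000 → 2-byte char #3 = D8 AF.
Offset 9: leading byte 0x23 = 00100011 → 1-byte char #4 = 23.
Offset 10: leading byte 0xEB = 11101011 → 3-byte char #5 = EB 85 92.
Leading byte 0xEB = 11101011 matches 1110xxxx → 3-byte sequence.
Byte 1: 0xEB = 11101011, payload 1011 (4 bits).
Byte 2: 0x85 = 10000101 (10xxxxxx ✓), payload 000101.
Byte 3: 0x92 = 10010010 (10xxxxxx ✓), payload 010010.
Concatenate: 1011000101010010 = 0xB152 (16 bits → U+B152).

U+B152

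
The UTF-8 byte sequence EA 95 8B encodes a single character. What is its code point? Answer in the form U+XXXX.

U+A54B

Leading byte 0xEA = 11101010 matches 1110xxxx → 3-byte sequence.
Byte 1: 0xEA = 11101010, payload 1010 (4 bits).
Byte 2: 0x95 = 10010101 (10xxxxxx ✓), payload 010101.
Byte 3: 0x8B = 10001011 (10xxxxxx ✓), payload 001011.
Concatenate: 1010010101001011 = 0xA54B (16 bits → U+A54B).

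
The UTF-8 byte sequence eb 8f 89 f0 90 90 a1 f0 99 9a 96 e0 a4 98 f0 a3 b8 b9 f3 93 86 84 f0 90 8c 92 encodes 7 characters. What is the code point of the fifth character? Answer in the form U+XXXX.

U+23E39

Offset 0: leading byte 0xEB = 11101011 → 3-byte char #1 = EB 8F 89.
Offset 3: leading byte 0xF0 = 11110000 → 4-byte char #2 = F0 90 90 A1.
Offset 7: leading byte 0xF0 = 11110000 → 4-byte char #3 = F0 99 9A 96.
Offset 11: leading byte 0xE0 = 11100000 → 3-byte char #4 = E0 A4 98.
Offset 14: leading byte 0xF0 = 11110000 → 4-byte char #5 = F0 A3 B8 B9.
Leading byte 0xF0 = 11110000 matches 11110xxx → 4-byte sequence.
Byte 1: 0xF0 = 11110000, payload 000 (3 bits).
Byte 2: 0xA3 = 10100011 (10xxxxxx ✓), payload 100011.
Byte 3: 0xB8 = 10111000 (10xxxxxx ✓), payload 111000.
Byte 4: 0xB9 = 10111001 (10xxxxxx ✓), payload 111001.
Concatenate: 000100011111000111001 = 0x23E39 (21 bits → U+23E39).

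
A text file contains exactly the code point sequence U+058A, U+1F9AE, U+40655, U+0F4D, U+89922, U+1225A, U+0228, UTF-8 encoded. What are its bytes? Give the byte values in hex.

U+058A: 2-byte form → D6 8A.
U+1F9AE: 4-byte form → F0 9F A6 AE.
U+40655: 4-byte form → F1 80 99 95.
U+0F4D: 3-byte form → E0 BD 8D.
U+89922: 4-byte form → F2 89 A4 A2.
U+1225A: 4-byte form → F0 92 89 9A.
U+0228: 2-byte form → C8 A8.
Concatenated (23 bytes): D6 8A F0 9F A6 AE F1 80 99 95 E0 BD 8D F2 89 A4 A2 F0 92 89 9A C8 A8.

D6 8A F0 9F A6 AE F1 80 99 95 E0 BD 8D F2 89 A4 A2 F0 92 89 9A C8 A8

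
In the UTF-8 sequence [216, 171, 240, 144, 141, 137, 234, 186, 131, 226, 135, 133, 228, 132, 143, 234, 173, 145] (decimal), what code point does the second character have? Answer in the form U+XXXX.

U+10349

Offset 0: leading byte 0xD8 = 11011000 → 2-byte char #1 = D8 AB.
Offset 2: leading byte 0xF0 = 11110000 → 4-byte char #2 = F0 90 8D 89.
Leading byte 0xF0 = 11110000 matches 11110xxx → 4-byte sequence.
Byte 1: 0xF0 = 11110000, payload 000 (3 bits).
Byte 2: 0x90 = 10010000 (10xxxxxx ✓), payload 010000.
Byte 3: 0x8D = 10001101 (10xxxxxx ✓), payload 001101.
Byte 4: 0x89 = 10001001 (10xxxxxx ✓), payload 001001.
Concatenate: 000010000001101001001 = 0x10349 (21 bits → U+10349).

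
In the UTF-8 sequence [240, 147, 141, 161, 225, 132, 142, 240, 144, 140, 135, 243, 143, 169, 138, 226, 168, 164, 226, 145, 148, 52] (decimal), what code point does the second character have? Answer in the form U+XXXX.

U+110E

Offset 0: leading byte 0xF0 = 11110000 → 4-byte char #1 = F0 93 8D A1.
Offset 4: leading byte 0xE1 = 11100001 → 3-byte char #2 = E1 84 8E.
Leading byte 0xE1 = 11100001 matches 1110xxxx → 3-byte sequence.
Byte 1: 0xE1 = 11100001, payload 0001 (4 bits).
Byte 2: 0x84 = 10000100 (10xxxxxx ✓), payload 000100.
Byte 3: 0x8E = 10001110 (10xxxxxx ✓), payload 001110.
Concatenate: 0001000100001110 = 0x110E (16 bits → U+110E).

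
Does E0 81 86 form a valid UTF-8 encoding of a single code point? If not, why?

invalid (overlong encoding)

Leading byte 0xE0 = 11100000 → 3-byte form.
Continuation bytes all match 10xxxxxx. Payload decodes to 0x46.
But 0x46 < 0x800, the minimum for a 3-byte sequence — this is an overlong encoding.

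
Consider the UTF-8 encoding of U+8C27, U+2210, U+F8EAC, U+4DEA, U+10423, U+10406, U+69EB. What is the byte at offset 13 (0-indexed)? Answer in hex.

U+8C27 → 3-byte form E8 B0 A7 at offsets 0–2.
U+2210 → 3-byte form E2 88 90 at offsets 3–5.
U+F8EAC → 4-byte form F3 B8 BA AC at offsets 6–9.
U+4DEA → 3-byte form E4 B7 AA at offsets 10–12.
U+10423 → 4-byte form F0 90 90 A3 at offsets 13–16.
Offset 13 falls in char 5's range; it's byte 1 of F0 90 90 A3 = 0xF0.

0xF0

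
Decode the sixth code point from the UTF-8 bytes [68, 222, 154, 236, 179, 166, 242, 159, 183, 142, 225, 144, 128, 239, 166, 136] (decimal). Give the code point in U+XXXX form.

U+F988

Offset 0: leading byte 0x44 = 01000100 → 1-byte char #1 = 44.
Offset 1: leading byte 0xDE = 11011110 → 2-byte char #2 = DE 9A.
Offset 3: leading byte 0xEC = 11101100 → 3-byte char #3 = EC B3 A6.
Offset 6: leading byte 0xF2 = 11110010 → 4-byte char #4 = F2 9F B7 8E.
Offset 10: leading byte 0xE1 = 11100001 → 3-byte char #5 = E1 90 80.
Offset 13: leading byte 0xEF = 11101111 → 3-byte char #6 = EF A6 88.
Leading byte 0xEF = 11101111 matches 1110xxxx → 3-byte sequence.
Byte 1: 0xEF = 11101111, payload 1111 (4 bits).
Byte 2: 0xA6 = 10100110 (10xxxxxx ✓), payload 100110.
Byte 3: 0x88 = 10001000 (10xxxxxx ✓), payload 001000.
Concatenate: 1111100110001000 = 0xF988 (16 bits → U+F988).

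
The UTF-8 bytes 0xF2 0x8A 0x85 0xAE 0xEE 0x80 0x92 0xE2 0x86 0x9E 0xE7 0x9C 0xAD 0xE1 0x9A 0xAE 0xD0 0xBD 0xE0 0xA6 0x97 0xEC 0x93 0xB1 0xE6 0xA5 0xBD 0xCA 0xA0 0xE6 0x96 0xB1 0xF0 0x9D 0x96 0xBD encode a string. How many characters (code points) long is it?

Byte at offset 0: 0xF2 = 11110010 → 4-byte char (#1). Advance 4.
Byte at offset 4: 0xEE = 11101110 → 3-byte char (#2). Advance 3.
Byte at offset 7: 0xE2 = 11100010 → 3-byte char (#3). Advance 3.
Byte at offset 10: 0xE7 = 11100111 → 3-byte char (#4). Advance 3.
Byte at offset 13: 0xE1 = 11100001 → 3-byte char (#5). Advance 3.
Byte at offset 16: 0xD0 = 11010000 → 2-byte char (#6). Advance 2.
Byte at offset 18: 0xE0 = 11100000 → 3-byte char (#7). Advance 3.
Byte at offset 21: 0xEC = 11101100 → 3-byte char (#8). Advance 3.
Byte at offset 24: 0xE6 = 11100110 → 3-byte char (#9). Advance 3.
Byte at offset 27: 0xCA = 11001010 → 2-byte char (#10). Advance 2.
Byte at offset 29: 0xE6 = 11100110 → 3-byte char (#11). Advance 3.
Byte at offset 32: 0xF0 = 11110000 → 4-byte char (#12). Advance 4.
Reached end at offset 36 after 12 code points.

12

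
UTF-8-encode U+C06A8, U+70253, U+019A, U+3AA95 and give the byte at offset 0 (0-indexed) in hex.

U+C06A8 → 4-byte form F3 80 9A A8 at offsets 0–3.
Offset 0 falls in char 1's range; it's byte 1 of F3 80 9A A8 = 0xF3.

0xF3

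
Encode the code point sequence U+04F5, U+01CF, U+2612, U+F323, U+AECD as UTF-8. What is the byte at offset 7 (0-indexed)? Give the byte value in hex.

0xEF

U+04F5 → 2-byte form D3 B5 at offsets 0–1.
U+01CF → 2-byte form C7 8F at offsets 2–3.
U+2612 → 3-byte form E2 98 92 at offsets 4–6.
U+F323 → 3-byte form EF 8C A3 at offsets 7–9.
Offset 7 falls in char 4's range; it's byte 1 of EF 8C A3 = 0xEF.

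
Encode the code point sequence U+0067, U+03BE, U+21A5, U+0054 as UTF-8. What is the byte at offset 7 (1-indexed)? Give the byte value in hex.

1-indexed offset 7 is 0-indexed offset 6.
U+0067 → 1-byte form 67 at offsets 0–0.
U+03BE → 2-byte form CE BE at offsets 1–2.
U+21A5 → 3-byte form E2 86 A5 at offsets 3–5.
U+0054 → 1-byte form 54 at offsets 6–6.
Offset 6 falls in char 4's range; it's byte 1 of 54 = 0x54.

0x54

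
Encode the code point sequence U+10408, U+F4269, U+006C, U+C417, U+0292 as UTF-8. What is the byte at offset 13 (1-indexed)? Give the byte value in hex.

1-indexed offset 13 is 0-indexed offset 12.
U+10408 → 4-byte form F0 90 90 88 at offsets 0–3.
U+F4269 → 4-byte form F3 B4 89 A9 at offsets 4–7.
U+006C → 1-byte form 6C at offsets 8–8.
U+C417 → 3-byte form EC 90 97 at offsets 9–11.
U+0292 → 2-byte form CA 92 at offsets 12–13.
Offset 12 falls in char 5's range; it's byte 1 of CA 92 = 0xCA.

0xCA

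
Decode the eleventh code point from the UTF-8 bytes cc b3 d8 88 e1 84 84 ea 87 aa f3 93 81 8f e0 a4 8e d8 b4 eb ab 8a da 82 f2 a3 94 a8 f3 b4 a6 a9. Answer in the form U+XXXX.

U+F49A9

Offset 0: leading byte 0xCC = 11001100 → 2-byte char #1 = CC B3.
Offset 2: leading byte 0xD8 = 11011000 → 2-byte char #2 = D8 88.
Offset 4: leading byte 0xE1 = 11100001 → 3-byte char #3 = E1 84 84.
Offset 7: leading byte 0xEA = 11101010 → 3-byte char #4 = EA 87 AA.
Offset 10: leading byte 0xF3 = 11110011 → 4-byte char #5 = F3 93 81 8F.
Offset 14: leading byte 0xE0 = 11100000 → 3-byte char #6 = E0 A4 8E.
Offset 17: leading byte 0xD8 = 11011000 → 2-byte char #7 = D8 B4.
Offset 19: leading byte 0xEB = 11101011 → 3-byte char #8 = EB AB 8A.
Offset 22: leading byte 0xDA = 11011010 → 2-byte char #9 = DA 82.
Offset 24: leading byte 0xF2 = 11110010 → 4-byte char #10 = F2 A3 94 A8.
Offset 28: leading byte 0xF3 = 11110011 → 4-byte char #11 = F3 B4 A6 A9.
Leading byte 0xF3 = 11110011 matches 11110xxx → 4-byte sequence.
Byte 1: 0xF3 = 11110011, payload 011 (3 bits).
Byte 2: 0xB4 = 10110100 (10xxxxxx ✓), payload 110100.
Byte 3: 0xA6 = 10100110 (10xxxxxx ✓), payload 100110.
Byte 4: 0xA9 = 10101001 (10xxxxxx ✓), payload 101001.
Concatenate: 011110100100110101001 = 0xF49A9 (21 bits → U+F49A9).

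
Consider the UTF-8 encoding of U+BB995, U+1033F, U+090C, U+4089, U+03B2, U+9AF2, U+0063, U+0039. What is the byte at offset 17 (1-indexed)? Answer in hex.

0xE9

1-indexed offset 17 is 0-indexed offset 16.
U+BB995 → 4-byte form F2 BB A6 95 at offsets 0–3.
U+1033F → 4-byte form F0 90 8C BF at offsets 4–7.
U+090C → 3-byte form E0 A4 8C at offsets 8–10.
U+4089 → 3-byte form E4 82 89 at offsets 11–13.
U+03B2 → 2-byte form CE B2 at offsets 14–15.
U+9AF2 → 3-byte form E9 AB B2 at offsets 16–18.
Offset 16 falls in char 6's range; it's byte 1 of E9 AB B2 = 0xE9.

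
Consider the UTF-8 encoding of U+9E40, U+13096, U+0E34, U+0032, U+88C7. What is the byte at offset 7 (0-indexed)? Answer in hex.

0xE0

U+9E40 → 3-byte form E9 B9 80 at offsets 0–2.
U+13096 → 4-byte form F0 93 82 96 at offsets 3–6.
U+0E34 → 3-byte form E0 B8 B4 at offsets 7–9.
Offset 7 falls in char 3's range; it's byte 1 of E0 B8 B4 = 0xE0.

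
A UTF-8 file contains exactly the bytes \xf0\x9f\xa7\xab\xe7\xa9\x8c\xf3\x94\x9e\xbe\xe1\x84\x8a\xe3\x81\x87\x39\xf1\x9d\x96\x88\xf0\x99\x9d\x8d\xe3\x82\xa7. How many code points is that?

Byte at offset 0: 0xF0 = 11110000 → 4-byte char (#1). Advance 4.
Byte at offset 4: 0xE7 = 11100111 → 3-byte char (#2). Advance 3.
Byte at offset 7: 0xF3 = 11110011 → 4-byte char (#3). Advance 4.
Byte at offset 11: 0xE1 = 11100001 → 3-byte char (#4). Advance 3.
Byte at offset 14: 0xE3 = 11100011 → 3-byte char (#5). Advance 3.
Byte at offset 17: 0x39 = 00111001 → 1-byte char (#6). Advance 1.
Byte at offset 18: 0xF1 = 11110001 → 4-byte char (#7). Advance 4.
Byte at offset 22: 0xF0 = 11110000 → 4-byte char (#8). Advance 4.
Byte at offset 26: 0xE3 = 11100011 → 3-byte char (#9). Advance 3.
Reached end at offset 29 after 9 code points.

9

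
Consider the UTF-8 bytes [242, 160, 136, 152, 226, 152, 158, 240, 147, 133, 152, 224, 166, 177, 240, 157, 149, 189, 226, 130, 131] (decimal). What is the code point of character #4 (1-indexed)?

Offset 0: leading byte 0xF2 = 11110010 → 4-byte char #1 = F2 A0 88 98.
Offset 4: leading byte 0xE2 = 11100010 → 3-byte char #2 = E2 98 9E.
Offset 7: leading byte 0xF0 = 11110000 → 4-byte char #3 = F0 93 85 98.
Offset 11: leading byte 0xE0 = 11100000 → 3-byte char #4 = E0 A6 B1.
Leading byte 0xE0 = 11100000 matches 1110xxxx → 3-byte sequence.
Byte 1: 0xE0 = 11100000, payload 0000 (4 bits).
Byte 2: 0xA6 = 10100110 (10xxxxxx ✓), payload 100110.
Byte 3: 0xB1 = 10110001 (10xxxxxx ✓), payload 110001.
Concatenate: 0000100110110001 = 0x9B1 (16 bits → U+09B1).

U+09B1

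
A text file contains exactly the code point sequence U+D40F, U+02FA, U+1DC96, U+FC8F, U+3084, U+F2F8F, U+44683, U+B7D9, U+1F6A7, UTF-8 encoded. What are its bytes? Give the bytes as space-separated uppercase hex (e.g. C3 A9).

ED 90 8F CB BA F0 9D B2 96 EF B2 8F E3 82 84 F3 B2 BE 8F F1 84 9A 83 EB 9F 99 F0 9F 9A A7

U+D40F: 3-byte form → ED 90 8F.
U+02FA: 2-byte form → CB BA.
U+1DC96: 4-byte form → F0 9D B2 96.
U+FC8F: 3-byte form → EF B2 8F.
U+3084: 3-byte form → E3 82 84.
U+F2F8F: 4-byte form → F3 B2 BE 8F.
U+44683: 4-byte form → F1 84 9A 83.
U+B7D9: 3-byte form → EB 9F 99.
U+1F6A7: 4-byte form → F0 9F 9A A7.
Concatenated (30 bytes): ED 90 8F CB BA F0 9D B2 96 EF B2 8F E3 82 84 F3 B2 BE 8F F1 84 9A 83 EB 9F 99 F0 9F 9A A7.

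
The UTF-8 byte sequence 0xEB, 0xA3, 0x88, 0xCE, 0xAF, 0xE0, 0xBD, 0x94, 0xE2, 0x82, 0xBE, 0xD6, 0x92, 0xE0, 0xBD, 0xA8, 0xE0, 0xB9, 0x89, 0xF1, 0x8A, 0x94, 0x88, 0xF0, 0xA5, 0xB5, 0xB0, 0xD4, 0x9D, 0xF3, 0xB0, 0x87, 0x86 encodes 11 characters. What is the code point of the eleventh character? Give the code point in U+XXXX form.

Offset 0: leading byte 0xEB = 11101011 → 3-byte char #1 = EB A3 88.
Offset 3: leading byte 0xCE = 11001110 → 2-byte char #2 = CE AF.
Offset 5: leading byte 0xE0 = 11100000 → 3-byte char #3 = E0 BD 94.
Offset 8: leading byte 0xE2 = 11100010 → 3-byte char #4 = E2 82 BE.
Offset 11: leading byte 0xD6 = 11010110 → 2-byte char #5 = D6 92.
Offset 13: leading byte 0xE0 = 11100000 → 3-byte char #6 = E0 BD A8.
Offset 16: leading byte 0xE0 = 11100000 → 3-byte char #7 = E0 B9 89.
Offset 19: leading byte 0xF1 = 11110001 → 4-byte char #8 = F1 8A 94 88.
Offset 23: leading byte 0xF0 = 11110000 → 4-byte char #9 = F0 A5 B5 B0.
Offset 27: leading byte 0xD4 = 11010100 → 2-byte char #10 = D4 9D.
Offset 29: leading byte 0xF3 = 11110011 → 4-byte char #11 = F3 B0 87 86.
Leading byte 0xF3 = 11110011 matches 11110xxx → 4-byte sequence.
Byte 1: 0xF3 = 11110011, payload 011 (3 bits).
Byte 2: 0xB0 = 10110000 (10xxxxxx ✓), payload 110000.
Byte 3: 0x87 = 10000111 (10xxxxxx ✓), payload 000111.
Byte 4: 0x86 = 10000110 (10xxxxxx ✓), payload 000110.
Concatenate: 011110000000111000110 = 0xF01C6 (21 bits → U+F01C6).

U+F01C6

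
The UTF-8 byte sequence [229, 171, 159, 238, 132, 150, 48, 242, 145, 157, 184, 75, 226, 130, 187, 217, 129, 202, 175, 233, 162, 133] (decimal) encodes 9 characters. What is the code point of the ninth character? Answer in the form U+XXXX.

Offset 0: leading byte 0xE5 = 11100101 → 3-byte char #1 = E5 AB 9F.
Offset 3: leading byte 0xEE = 11101110 → 3-byte char #2 = EE 84 96.
Offset 6: leading byte 0x30 = 00110000 → 1-byte char #3 = 30.
Offset 7: leading byte 0xF2 = 11110010 → 4-byte char #4 = F2 91 9D B8.
Offset 11: leading byte 0x4B = 01001011 → 1-byte char #5 = 4B.
Offset 12: leading byte 0xE2 = 11100010 → 3-byte char #6 = E2 82 BB.
Offset 15: leading byte 0xD9 = 11011001 → 2-byte char #7 = D9 81.
Offset 17: leading byte 0xCA = 11001010 → 2-byte char #8 = CA AF.
Offset 19: leading byte 0xE9 = 11101001 → 3-byte char #9 = E9 A2 85.
Leading byte 0xE9 = 11101001 matches 1110xxxx → 3-byte sequence.
Byte 1: 0xE9 = 11101001, payload 1001 (4 bits).
Byte 2: 0xA2 = 10100010 (10xxxxxx ✓), payload 100010.
Byte 3: 0x85 = 10000101 (10xxxxxx ✓), payload 000101.
Concatenate: 1001100010000101 = 0x9885 (16 bits → U+9885).

U+9885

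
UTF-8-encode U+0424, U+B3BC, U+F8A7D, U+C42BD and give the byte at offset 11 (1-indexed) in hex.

1-indexed offset 11 is 0-indexed offset 10.
U+0424 → 2-byte form D0 A4 at offsets 0–1.
U+B3BC → 3-byte form EB 8E BC at offsets 2–4.
U+F8A7D → 4-byte form F3 B8 A9 BD at offsets 5–8.
U+C42BD → 4-byte form F3 84 8A BD at offsets 9–12.
Offset 10 falls in char 4's range; it's byte 2 of F3 84 8A BD = 0x84.

0x84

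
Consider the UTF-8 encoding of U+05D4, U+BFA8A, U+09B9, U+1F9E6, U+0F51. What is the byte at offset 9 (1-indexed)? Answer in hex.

1-indexed offset 9 is 0-indexed offset 8.
U+05D4 → 2-byte form D7 94 at offsets 0–1.
U+BFA8A → 4-byte form F2 BF AA 8A at offsets 2–5.
U+09B9 → 3-byte form E0 A6 B9 at offsets 6–8.
Offset 8 falls in char 3's range; it's byte 3 of E0 A6 B9 = 0xB9.

0xB9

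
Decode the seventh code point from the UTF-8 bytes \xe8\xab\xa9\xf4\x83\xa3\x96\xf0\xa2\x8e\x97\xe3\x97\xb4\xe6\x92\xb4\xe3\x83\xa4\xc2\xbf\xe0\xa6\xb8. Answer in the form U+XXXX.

U+00BF

Offset 0: leading byte 0xE8 = 11101000 → 3-byte char #1 = E8 AB A9.
Offset 3: leading byte 0xF4 = 11110100 → 4-byte char #2 = F4 83 A3 96.
Offset 7: leading byte 0xF0 = 11110000 → 4-byte char #3 = F0 A2 8E 97.
Offset 11: leading byte 0xE3 = 11100011 → 3-byte char #4 = E3 97 B4.
Offset 14: leading byte 0xE6 = 11100110 → 3-byte char #5 = E6 92 B4.
Offset 17: leading byte 0xE3 = 11100011 → 3-byte char #6 = E3 83 A4.
Offset 20: leading byte 0xC2 = 11000010 → 2-byte char #7 = C2 BF.
Leading byte 0xC2 = 11000010 matches 110xxxxx → 2-byte sequence.
Byte 1: 0xC2 = 11000010, payload 00010 (5 bits).
Byte 2: 0xBF = 10111111 (10xxxxxx ✓), payload 111111.
Concatenate: 00010111111 = 0xBF (11 bits → U+00BF).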